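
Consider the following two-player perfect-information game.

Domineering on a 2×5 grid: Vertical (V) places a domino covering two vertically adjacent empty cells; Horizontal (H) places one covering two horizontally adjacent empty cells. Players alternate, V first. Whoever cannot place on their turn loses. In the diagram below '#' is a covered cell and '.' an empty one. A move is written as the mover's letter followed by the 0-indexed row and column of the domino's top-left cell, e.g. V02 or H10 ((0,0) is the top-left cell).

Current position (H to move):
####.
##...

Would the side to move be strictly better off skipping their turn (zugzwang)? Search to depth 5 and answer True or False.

zugzwang(####./##..., H) = False

[####./##...] H move#1: H12:-1/####./####., H13:+1/####./##.##*
[####./##.##] end (terminal -1, V#2); searched ####./##... to 5
suppose H passes — search the same position with V to move:
pass> [####./##...] V move#1: V04:-1/#####/##..#*
pass> [#####/##..#] H move#2: H12:+1/#####/#####*
pass> [#####/#####] end (terminal -1, V#3); searched ####./##... to 5
for H: play +1, pass +1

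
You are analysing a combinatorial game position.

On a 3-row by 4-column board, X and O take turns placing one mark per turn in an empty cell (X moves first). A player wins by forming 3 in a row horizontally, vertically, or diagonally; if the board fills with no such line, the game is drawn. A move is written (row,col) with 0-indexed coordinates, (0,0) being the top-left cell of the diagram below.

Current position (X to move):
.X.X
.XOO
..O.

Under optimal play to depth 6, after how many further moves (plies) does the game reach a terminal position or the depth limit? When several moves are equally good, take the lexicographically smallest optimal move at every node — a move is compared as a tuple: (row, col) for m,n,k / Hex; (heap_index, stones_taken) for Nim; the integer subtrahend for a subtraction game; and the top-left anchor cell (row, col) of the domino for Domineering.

PV length from [.X.X/.XOO/..O.]: 1 ply

p1 X@[.X.X/.XOO/..O.]: (0,0)[XX.X/.XOO/..O.]-1 (0,2)[.XXX/.XOO/..O.]+1* (1,0)[.X.X/XXOO/..O.]-1 (2,0)[.X.X/.XOO/X.O.]-1 (2,1)[.X.X/.XOO/.XO.]+1 (2,3)[.X.X/.XOO/..OX]-1
p2 O@[.XXX/.XOO/..O.] terminal -1; root [.X.X/.XOO/..O.] d6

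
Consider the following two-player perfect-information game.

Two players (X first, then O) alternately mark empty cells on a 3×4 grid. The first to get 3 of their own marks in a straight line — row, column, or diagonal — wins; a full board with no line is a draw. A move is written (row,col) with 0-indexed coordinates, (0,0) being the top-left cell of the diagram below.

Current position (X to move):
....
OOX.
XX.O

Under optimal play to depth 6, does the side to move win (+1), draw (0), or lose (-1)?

value(..../OOX./XX.O, X) = +1

[..../OOX./XX.O] X move#1: (0,0):+1/X.../OOX./XX.O*, (0,1):+1/.X../OOX./XX.O, (0,2):+1/..X./OOX./XX.O, (0,3):+1/...X/OOX./XX.O, (1,3):+1/..../OOXX/XX.O, (2,2):+1/..../OOX./XXXO
[X.../OOX./XX.O] O move#2: (0,1):-1/XO../OOX./XX.O*, (0,2):-1/X.O./OOX./XX.O, (0,3):-1/X..O/OOX./XX.O, (1,3):-1/X.../OOXO/XX.O, (2,2):-1/X.../OOX./XXOO
[XO../OOX./XX.O] X move#3: (0,2):+1/XOX./OOX./XX.O*, (0,3):+1/XO.X/OOX./XX.O, (1,3):+1/XO../OOXX/XX.O, (2,2):+1/XO../OOX./XXXO
[XOX./OOX./XX.O] O move#4: (0,3):-1/XOXO/OOX./XX.O*, (1,3):-1/XOX./OOXO/XX.O, (2,2):-1/XOX./OOX./XXOO
[XOXO/OOX./XX.O] X move#5: (1,3):+0/XOXO/OOXX/XX.O, (2,2):+1/XOXO/OOX./XXXO*
[XOXO/OOX./XXXO] end (terminal -1, O#6); searched ..../OOX./XX.O to 6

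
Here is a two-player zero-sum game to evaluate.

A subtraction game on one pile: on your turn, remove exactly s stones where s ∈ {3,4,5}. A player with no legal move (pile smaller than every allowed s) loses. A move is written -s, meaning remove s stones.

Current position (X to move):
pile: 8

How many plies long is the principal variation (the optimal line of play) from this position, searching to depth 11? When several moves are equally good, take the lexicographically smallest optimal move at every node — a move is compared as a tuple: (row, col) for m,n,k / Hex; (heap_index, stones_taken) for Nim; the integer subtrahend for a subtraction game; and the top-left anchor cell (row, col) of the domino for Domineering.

PV length from [8]: 2 plies

ply 1, X at 8 | -3=-1→5*; -4=-1→4; -5=-1→3
ply 2, O at 5 | -3=+1→2*; -4=+1→1; -5=+1→0
ply 3: 2 is terminal -1 (X); from 8 depth 11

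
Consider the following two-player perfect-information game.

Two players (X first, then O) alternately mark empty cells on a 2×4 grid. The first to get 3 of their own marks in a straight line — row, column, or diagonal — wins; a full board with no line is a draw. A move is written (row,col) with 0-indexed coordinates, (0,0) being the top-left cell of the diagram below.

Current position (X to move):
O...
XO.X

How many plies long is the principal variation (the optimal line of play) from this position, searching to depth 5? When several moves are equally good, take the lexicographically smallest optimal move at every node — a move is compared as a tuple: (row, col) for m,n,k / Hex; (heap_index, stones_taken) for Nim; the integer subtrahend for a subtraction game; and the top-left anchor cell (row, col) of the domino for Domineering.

p1 X@[O.../XO.X]: (0,1)[OX../XO.X]+0* (0,2)[O.X./XO.X]+0 (0,3)[O..X/XO.X]+0 (1,2)[O.../XOXX]+0
p2 O@[OX../XO.X]: (0,2)[OXO./XO.X]+0* (0,3)[OX.O/XO.X]+0 (1,2)[OX../XOOX]+0
p3 X@[OXO./XO.X]: (0,3)[OXOX/XO.X]+0* (1,2)[OXO./XOXX]+0
p4 O@[OXOX/XO.X]: (1,2)[OXOX/XOOX]+0*
p5 X@[OXOX/XOOX] terminal +0; root [O.../XO.X] d5

PV length from [O.../XO.X]: 4 plies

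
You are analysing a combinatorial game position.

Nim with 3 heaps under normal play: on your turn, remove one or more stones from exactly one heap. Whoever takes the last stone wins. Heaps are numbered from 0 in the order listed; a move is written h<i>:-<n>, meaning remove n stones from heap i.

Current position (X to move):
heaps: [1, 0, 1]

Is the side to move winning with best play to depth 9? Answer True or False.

[(1,0,1)] X move#1: h0:-1:-1/(0,0,1)*, h2:-1:-1/(1,0,0)
[(0,0,1)] O move#2: h2:-1:+1/(0,0,0)*
[(0,0,0)] end (terminal -1, X#3); searched (1,0,1) to 9

X winning at [(1,0,1)]: False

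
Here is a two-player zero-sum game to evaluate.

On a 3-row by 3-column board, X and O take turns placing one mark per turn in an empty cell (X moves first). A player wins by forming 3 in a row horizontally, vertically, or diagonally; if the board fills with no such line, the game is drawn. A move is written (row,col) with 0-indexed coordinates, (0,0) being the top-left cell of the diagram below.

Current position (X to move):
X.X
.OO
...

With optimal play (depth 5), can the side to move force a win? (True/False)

[X.X/.OO/...] X move#1: (0,1):+1/XXX/.OO/...*, (1,0):+1/X.X/XOO/..., (2,0):-1/X.X/.OO/X.., (2,1):-1/X.X/.OO/.X., (2,2):-1/X.X/.OO/..X
[XXX/.OO/...] end (terminal -1, O#2); searched X.X/.OO/... to 5

X winning at [X.X/.OO/...]: True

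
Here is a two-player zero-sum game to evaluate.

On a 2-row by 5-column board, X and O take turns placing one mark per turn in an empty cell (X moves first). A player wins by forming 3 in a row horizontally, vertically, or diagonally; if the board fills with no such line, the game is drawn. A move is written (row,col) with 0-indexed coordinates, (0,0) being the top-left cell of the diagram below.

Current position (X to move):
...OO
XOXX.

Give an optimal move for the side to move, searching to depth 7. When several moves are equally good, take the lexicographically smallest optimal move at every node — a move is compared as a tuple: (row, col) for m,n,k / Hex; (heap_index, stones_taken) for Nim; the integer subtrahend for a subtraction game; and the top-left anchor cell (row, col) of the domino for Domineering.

X's best at [...OO/XOXX.]: (1,4)

[...OO/XOXX.] X move#1: (0,0):-1/X..OO/XOXX., (0,1):-1/.X.OO/XOXX., (0,2):+0/..XOO/XOXX., (1,4):+1/...OO/XOXXX*
[...OO/XOXXX] end (terminal -1, O#2); searched ...OO/XOXX. to 7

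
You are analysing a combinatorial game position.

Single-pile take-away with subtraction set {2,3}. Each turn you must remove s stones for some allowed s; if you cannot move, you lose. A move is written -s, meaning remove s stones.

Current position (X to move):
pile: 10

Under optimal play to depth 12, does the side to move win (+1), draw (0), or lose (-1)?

value(10, X) = -1

ply 1, X at 10 | -2=-1→8*; -3=-1→7
ply 2, O at 8 | -2=+1→6*; -3=+1→5
ply 3, X at 6 | -2=-1→4*; -3=-1→3
ply 4, O at 4 | -2=-1→2; -3=+1→1*
ply 5: 1 is terminal -1 (X); from 10 depth 12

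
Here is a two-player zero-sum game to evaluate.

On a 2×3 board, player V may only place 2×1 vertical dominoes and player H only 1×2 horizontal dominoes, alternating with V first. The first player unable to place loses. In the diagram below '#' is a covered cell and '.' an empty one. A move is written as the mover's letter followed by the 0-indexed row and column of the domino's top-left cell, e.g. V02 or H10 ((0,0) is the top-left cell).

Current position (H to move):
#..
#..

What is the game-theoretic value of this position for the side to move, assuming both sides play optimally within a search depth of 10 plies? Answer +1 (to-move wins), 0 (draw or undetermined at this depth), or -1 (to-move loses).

p1 H@[#../#..]: H01[###/#..]+1* H11[#../###]+1
p2 V@[###/#..] terminal -1; root [#../#..] d10

value(#../#.., H) = +1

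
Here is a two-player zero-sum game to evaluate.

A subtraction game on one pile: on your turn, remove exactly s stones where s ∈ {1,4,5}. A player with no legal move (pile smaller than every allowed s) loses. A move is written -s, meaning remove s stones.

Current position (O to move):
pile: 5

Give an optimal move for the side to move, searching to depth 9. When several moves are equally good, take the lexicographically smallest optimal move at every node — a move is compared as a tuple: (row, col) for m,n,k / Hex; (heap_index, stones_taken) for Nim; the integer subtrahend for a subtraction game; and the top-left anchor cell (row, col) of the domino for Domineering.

O's best at [5]: -5

[5] O move#1: -1:-1/4, -4:-1/1, -5:+1/0*
[0] end (terminal -1, X#2); searched 5 to 9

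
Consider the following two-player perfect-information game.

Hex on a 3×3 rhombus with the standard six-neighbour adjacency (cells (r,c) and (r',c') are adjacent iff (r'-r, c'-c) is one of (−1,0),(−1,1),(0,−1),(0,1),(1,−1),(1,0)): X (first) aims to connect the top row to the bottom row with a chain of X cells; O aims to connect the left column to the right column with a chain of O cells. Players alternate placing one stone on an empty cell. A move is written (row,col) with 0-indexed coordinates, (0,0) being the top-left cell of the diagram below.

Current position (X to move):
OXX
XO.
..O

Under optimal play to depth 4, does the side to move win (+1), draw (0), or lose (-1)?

ply 1, X at OXX/XO./..O | (1,2)=+1→OXX/XOX/..O*; (2,0)=+1→OXX/XO./X.O; (2,1)=+1→OXX/XO./.XO
ply 2, O at OXX/XOX/..O | (2,0)=-1→OXX/XOX/O.O*; (2,1)=-1→OXX/XOX/.OO
ply 3, X at OXX/XOX/O.O | (2,1)=+1→OXX/XOX/OXO*
ply 4: OXX/XOX/OXO is terminal -1 (O); from OXX/XO./..O depth 4

value(OXX/XO./..O, X) = +1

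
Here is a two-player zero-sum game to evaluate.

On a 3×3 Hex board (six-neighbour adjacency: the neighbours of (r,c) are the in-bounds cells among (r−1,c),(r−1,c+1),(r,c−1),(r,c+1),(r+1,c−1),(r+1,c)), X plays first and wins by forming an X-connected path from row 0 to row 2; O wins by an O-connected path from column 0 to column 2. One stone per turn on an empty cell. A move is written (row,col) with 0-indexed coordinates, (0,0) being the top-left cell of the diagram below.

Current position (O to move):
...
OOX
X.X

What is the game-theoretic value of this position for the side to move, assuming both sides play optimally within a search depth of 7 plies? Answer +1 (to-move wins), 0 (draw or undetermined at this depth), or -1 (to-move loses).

p1 O@[.../OOX/X.X]: (0,0)[O../OOX/X.X]-1 (0,1)[.O./OOX/X.X]-1 (0,2)[..O/OOX/X.X]+1* (2,1)[.../OOX/XOX]-1
p2 X@[..O/OOX/X.X] terminal -1; root [.../OOX/X.X] d7

value(.../OOX/X.X, O) = +1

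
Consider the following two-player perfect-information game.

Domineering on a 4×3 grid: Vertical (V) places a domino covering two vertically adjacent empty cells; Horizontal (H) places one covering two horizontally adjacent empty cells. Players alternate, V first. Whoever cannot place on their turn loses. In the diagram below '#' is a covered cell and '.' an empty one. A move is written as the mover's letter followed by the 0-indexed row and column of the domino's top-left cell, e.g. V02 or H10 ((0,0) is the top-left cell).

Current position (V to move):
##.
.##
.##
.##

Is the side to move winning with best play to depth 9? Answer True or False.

V winning at [##./.##/.##/.##]: True

[##./.##/.##/.##] V move#1: V10:+1/##./###/###/.##*, V20:+1/##./.##/###/###
[##./###/###/.##] end (terminal -1, H#2); searched ##./.##/.##/.## to 9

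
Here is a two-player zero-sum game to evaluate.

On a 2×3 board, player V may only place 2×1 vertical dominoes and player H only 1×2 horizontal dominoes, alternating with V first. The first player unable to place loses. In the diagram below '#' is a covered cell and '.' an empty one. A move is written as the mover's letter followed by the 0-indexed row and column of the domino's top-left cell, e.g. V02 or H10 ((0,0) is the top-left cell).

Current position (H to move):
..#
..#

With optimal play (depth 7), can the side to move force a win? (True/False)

H winning at [..#/..#]: True

ply 1, H at ..#/..# | H00=+1→###/..#*; H10=+1→..#/###
ply 2: ###/..# is terminal -1 (V); from ..#/..# depth 7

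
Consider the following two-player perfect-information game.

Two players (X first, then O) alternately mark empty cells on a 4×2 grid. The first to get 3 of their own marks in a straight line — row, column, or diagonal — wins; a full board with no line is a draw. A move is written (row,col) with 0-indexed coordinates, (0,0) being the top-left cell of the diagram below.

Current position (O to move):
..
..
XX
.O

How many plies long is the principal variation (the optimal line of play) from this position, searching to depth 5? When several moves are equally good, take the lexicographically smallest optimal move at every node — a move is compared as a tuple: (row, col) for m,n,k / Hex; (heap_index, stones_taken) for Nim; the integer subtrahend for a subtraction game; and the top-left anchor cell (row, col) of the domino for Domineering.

PV length from [../../XX/.O]: 5 plies

p1 O@[../../XX/.O]: (0,0)[O./../XX/.O]+0* (0,1)[.O/../XX/.O]-1 (1,0)[../O./XX/.O]+0 (1,1)[../.O/XX/.O]-1 (3,0)[../../XX/OO]+0
p2 X@[O./../XX/.O]: (0,1)[OX/../XX/.O]+0* (1,0)[O./X./XX/.O]+0 (1,1)[O./.X/XX/.O]+0 (3,0)[O./../XX/XO]+0
p3 O@[OX/../XX/.O]: (1,0)[OX/O./XX/.O]-1 (1,1)[OX/.O/XX/.O]+0* (3,0)[OX/../XX/OO]-1
p4 X@[OX/.O/XX/.O]: (1,0)[OX/XO/XX/.O]+0* (3,0)[OX/.O/XX/XO]+0
p5 O@[OX/XO/XX/.O]: (3,0)[OX/XO/XX/OO]+0*
p6 X@[OX/XO/XX/OO] terminal +0; root [../../XX/.O] d5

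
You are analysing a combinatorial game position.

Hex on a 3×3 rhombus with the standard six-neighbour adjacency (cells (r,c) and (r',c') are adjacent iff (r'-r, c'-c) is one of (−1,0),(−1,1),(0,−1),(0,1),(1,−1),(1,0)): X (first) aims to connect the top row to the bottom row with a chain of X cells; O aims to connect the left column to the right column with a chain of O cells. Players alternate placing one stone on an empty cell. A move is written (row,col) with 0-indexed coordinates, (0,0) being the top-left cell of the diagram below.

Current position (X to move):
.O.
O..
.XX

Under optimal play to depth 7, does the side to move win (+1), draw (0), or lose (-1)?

ply 1, X at .O./O../.XX | (0,0)=-1→XO./O../.XX; (0,2)=+1→.OX/O../.XX*; (1,1)=-1→.O./OX./.XX; (1,2)=-1→.O./O.X/.XX; (2,0)=-1→.O./O../XXX
ply 2, O at .OX/O../.XX | (0,0)=-1→OOX/O../.XX*; (1,1)=-1→.OX/OO./.XX; (1,2)=-1→.OX/O.O/.XX; (2,0)=-1→.OX/O../OXX
ply 3, X at OOX/O../.XX | (1,1)=+1→OOX/OX./.XX*; (1,2)=+1→OOX/O.X/.XX; (2,0)=+1→OOX/O../XXX
ply 4: OOX/OX./.XX is terminal -1 (O); from .O./O../.XX depth 7

value(.O./O../.XX, X) = +1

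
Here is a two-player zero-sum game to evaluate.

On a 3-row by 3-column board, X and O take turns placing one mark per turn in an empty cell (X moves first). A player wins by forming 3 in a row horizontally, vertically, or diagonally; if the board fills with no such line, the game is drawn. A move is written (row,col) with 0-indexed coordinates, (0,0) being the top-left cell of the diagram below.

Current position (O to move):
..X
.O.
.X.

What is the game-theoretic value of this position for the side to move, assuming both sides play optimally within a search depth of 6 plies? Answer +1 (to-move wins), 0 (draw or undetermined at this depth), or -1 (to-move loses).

value(..X/.O./.X., O) = 0

p1 O@[..X/.O./.X.]: (0,0)[O.X/.O./.X.]-1 (0,1)[.OX/.O./.X.]-1 (1,0)[..X/OO./.X.]+0* (1,2)[..X/.OO/.X.]+0 (2,0)[..X/.O./OX.]+0 (2,2)[..X/.O./.XO]+0
p2 X@[..X/OO./.X.]: (0,0)[X.X/OO./.X.]-1 (0,1)[.XX/OO./.X.]-1 (1,2)[..X/OOX/.X.]+0* (2,0)[..X/OO./XX.]-1 (2,2)[..X/OO./.XX]-1
p3 O@[..X/OOX/.X.]: (0,0)[O.X/OOX/.X.]-1 (0,1)[.OX/OOX/.X.]-1 (2,0)[..X/OOX/OX.]-1 (2,2)[..X/OOX/.XO]+0*
p4 X@[..X/OOX/.XO]: (0,0)[X.X/OOX/.XO]+0* (0,1)[.XX/OOX/.XO]-1 (2,0)[..X/OOX/XXO]-1
p5 O@[X.X/OOX/.XO]: (0,1)[XOX/OOX/.XO]+0* (2,0)[X.X/OOX/OXO]-1
p6 X@[XOX/OOX/.XO]: (2,0)[XOX/OOX/XXO]+0*
p7 O@[XOX/OOX/XXO] terminal +0; root [..X/.O./.X.] d6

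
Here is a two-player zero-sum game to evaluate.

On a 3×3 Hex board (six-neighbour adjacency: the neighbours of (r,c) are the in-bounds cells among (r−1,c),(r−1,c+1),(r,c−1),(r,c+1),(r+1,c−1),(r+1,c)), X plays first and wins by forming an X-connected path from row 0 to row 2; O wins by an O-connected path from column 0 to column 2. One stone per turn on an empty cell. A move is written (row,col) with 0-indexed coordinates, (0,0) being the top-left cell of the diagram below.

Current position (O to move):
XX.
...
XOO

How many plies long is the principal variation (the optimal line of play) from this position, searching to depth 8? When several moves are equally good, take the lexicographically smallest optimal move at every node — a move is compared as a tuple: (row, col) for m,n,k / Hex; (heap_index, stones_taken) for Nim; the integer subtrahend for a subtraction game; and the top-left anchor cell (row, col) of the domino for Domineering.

PV length from [XX./.../XOO]: 2 plies

p1 O@[XX./.../XOO]: (0,2)[XXO/.../XOO]-1* (1,0)[XX./O../XOO]-1 (1,1)[XX./.O./XOO]-1 (1,2)[XX./..O/XOO]-1
p2 X@[XXO/.../XOO]: (1,0)[XXO/X../XOO]+1* (1,1)[XXO/.X./XOO]+1 (1,2)[XXO/..X/XOO]+1
p3 O@[XXO/X../XOO] terminal -1; root [XX./.../XOO] d8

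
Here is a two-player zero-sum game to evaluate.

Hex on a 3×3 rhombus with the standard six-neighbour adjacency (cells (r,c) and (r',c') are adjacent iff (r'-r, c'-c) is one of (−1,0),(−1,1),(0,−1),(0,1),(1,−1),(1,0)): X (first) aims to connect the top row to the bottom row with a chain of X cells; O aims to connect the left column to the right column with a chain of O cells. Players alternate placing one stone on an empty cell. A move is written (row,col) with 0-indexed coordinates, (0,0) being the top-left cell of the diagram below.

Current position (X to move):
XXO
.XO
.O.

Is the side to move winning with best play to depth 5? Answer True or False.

X winning at [XXO/.XO/.O.]: True

[XXO/.XO/.O.] X move#1: (1,0):-1/XXO/XXO/.O., (2,0):+1/XXO/.XO/XO.*, (2,2):-1/XXO/.XO/.OX
[XXO/.XO/XO.] end (terminal -1, O#2); searched XXO/.XO/.O. to 5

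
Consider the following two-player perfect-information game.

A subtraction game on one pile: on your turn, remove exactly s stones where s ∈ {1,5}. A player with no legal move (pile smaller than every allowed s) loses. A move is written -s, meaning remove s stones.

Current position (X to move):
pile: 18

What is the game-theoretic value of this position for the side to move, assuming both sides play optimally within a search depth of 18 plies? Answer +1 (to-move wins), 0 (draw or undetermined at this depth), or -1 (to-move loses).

p1 X@[18]: -1[17]-1* -5[13]-1
p2 O@[17]: -1[16]+1* -5[12]+1
p3 X@[16]: -1[15]-1* -5[11]-1
p4 O@[15]: -1[14]+1* -5[10]+1
p5 X@[14]: -1[13]-1* -5[9]-1
p6 O@[13]: -1[12]+1* -5[8]+1
p7 X@[12]: -1[11]-1* -5[7]-1
p8 O@[11]: -1[10]+1* -5[6]+1
p9 X@[10]: -1[9]-1* -5[5]-1
p10 O@[9]: -1[8]+1* -5[4]+1
p11 X@[8]: -1[7]-1* -5[3]-1
p12 O@[7]: -1[6]+1* -5[2]+1
p13 X@[6]: -1[5]-1* -5[1]-1
p14 O@[5]: -1[4]+1* -5[0]+1
p15 X@[4]: -1[3]-1*
p16 O@[3]: -1[2]+1*
p17 X@[2]: -1[1]-1*
p18 O@[1]: -1[0]+1*
p19 X@[0] terminal -1; root [18] d18

value(18, X) = -1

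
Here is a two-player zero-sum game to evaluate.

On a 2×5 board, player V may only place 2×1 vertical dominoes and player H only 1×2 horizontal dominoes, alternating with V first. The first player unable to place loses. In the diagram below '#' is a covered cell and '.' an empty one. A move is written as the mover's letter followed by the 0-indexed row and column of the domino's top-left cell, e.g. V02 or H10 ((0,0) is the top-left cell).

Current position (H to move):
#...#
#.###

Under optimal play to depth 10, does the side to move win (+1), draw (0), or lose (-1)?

value(#...#/#.###, H) = +1

ply 1, H at #...#/#.### | H01=+1→###.#/#.###*; H02=-1→#.###/#.###
ply 2: ###.#/#.### is terminal -1 (V); from #...#/#.### depth 10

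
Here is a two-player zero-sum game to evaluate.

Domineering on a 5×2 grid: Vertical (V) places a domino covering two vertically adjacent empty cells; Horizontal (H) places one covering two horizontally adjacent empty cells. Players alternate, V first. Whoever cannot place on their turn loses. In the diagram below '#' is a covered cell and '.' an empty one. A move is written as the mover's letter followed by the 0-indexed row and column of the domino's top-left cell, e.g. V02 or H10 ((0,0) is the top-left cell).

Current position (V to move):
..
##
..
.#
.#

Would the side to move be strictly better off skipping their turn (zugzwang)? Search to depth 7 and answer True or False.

zugzwang(../##/../.#/.#, V) = False

ply 1, V at ../##/../.#/.# | V20=-1→../##/#./##/.#*; V30=-1→../##/../##/##
ply 2, H at ../##/#./##/.# | H00=+1→##/##/#./##/.#*
ply 3: ##/##/#./##/.# is terminal -1 (V); from ../##/../.#/.# depth 7
if V skipped the turn, H would face:
~ ply 1, H at ../##/../.#/.# | H00=-1→##/##/../.#/.#; H20=+1→../##/##/.#/.#*
~ ply 2, V at ../##/##/.#/.# | V30=-1→../##/##/##/##*
~ ply 3, H at ../##/##/##/## | H00=+1→##/##/##/##/##*
~ ply 4: ##/##/##/##/## is terminal -1 (V); from ../##/../.#/.# depth 7
compare (V): move=-1 vs pass=-1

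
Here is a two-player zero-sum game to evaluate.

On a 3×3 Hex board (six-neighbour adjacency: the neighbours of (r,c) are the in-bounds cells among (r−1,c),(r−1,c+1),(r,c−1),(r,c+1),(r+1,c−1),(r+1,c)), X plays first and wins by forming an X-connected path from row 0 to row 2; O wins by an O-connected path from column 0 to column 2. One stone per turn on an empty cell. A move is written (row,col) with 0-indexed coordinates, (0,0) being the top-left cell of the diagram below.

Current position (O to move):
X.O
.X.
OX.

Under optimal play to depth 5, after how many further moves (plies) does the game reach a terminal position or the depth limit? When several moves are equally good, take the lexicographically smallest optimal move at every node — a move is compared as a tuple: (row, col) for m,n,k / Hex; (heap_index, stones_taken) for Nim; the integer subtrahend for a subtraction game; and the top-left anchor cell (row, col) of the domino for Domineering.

PV length from [X.O/.X./OX.]: 2 plies

p1 O@[X.O/.X./OX.]: (0,1)[XOO/.X./OX.]-1* (1,0)[X.O/OX./OX.]-1 (1,2)[X.O/.XO/OX.]-1 (2,2)[X.O/.X./OXO]-1
p2 X@[XOO/.X./OX.]: (1,0)[XOO/XX./OX.]+1* (1,2)[XOO/.XX/OX.]-1 (2,2)[XOO/.X./OXX]-1
p3 O@[XOO/XX./OX.] terminal -1; root [X.O/.X./OX.] d5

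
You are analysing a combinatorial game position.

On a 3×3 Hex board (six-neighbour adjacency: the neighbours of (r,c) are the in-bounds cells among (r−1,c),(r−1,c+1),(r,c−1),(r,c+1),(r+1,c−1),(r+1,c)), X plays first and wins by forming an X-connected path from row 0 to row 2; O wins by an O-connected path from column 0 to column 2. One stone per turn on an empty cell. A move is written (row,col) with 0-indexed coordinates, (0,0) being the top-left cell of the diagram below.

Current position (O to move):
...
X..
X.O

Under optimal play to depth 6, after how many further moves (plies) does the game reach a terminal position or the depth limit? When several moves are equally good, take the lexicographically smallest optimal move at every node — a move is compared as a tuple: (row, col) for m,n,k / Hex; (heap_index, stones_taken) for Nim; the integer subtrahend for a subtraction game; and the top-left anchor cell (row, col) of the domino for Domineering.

ply 1, O at .../X../X.O | (0,0)=-1→O../X../X.O*; (0,1)=-1→.O./X../X.O; (0,2)=-1→..O/X../X.O; (1,1)=-1→.../XO./X.O; (1,2)=-1→.../X.O/X.O; (2,1)=-1→.../X../XOO
ply 2, X at O../X../X.O | (0,1)=+1→OX./X../X.O*; (0,2)=+1→O.X/X../X.O; (1,1)=+1→O../XX./X.O; (1,2)=+1→O../X.X/X.O; (2,1)=+1→O../X../XXO
ply 3: OX./X../X.O is terminal -1 (O); from .../X../X.O depth 6

PV length from [.../X../X.O]: 2 plies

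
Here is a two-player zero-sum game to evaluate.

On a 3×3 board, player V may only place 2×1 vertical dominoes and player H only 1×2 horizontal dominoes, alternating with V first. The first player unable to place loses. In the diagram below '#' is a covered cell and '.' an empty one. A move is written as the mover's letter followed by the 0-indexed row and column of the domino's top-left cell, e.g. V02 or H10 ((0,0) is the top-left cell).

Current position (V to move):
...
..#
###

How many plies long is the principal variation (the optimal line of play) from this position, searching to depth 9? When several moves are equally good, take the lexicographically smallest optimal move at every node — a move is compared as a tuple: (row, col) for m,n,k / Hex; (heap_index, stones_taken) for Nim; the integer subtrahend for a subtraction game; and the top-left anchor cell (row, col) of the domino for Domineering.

PV length from [.../..#/###]: 1 ply

[.../..#/###] V move#1: V00:-1/#../#.#/###, V01:+1/.#./.##/###*
[.#./.##/###] end (terminal -1, H#2); searched .../..#/### to 9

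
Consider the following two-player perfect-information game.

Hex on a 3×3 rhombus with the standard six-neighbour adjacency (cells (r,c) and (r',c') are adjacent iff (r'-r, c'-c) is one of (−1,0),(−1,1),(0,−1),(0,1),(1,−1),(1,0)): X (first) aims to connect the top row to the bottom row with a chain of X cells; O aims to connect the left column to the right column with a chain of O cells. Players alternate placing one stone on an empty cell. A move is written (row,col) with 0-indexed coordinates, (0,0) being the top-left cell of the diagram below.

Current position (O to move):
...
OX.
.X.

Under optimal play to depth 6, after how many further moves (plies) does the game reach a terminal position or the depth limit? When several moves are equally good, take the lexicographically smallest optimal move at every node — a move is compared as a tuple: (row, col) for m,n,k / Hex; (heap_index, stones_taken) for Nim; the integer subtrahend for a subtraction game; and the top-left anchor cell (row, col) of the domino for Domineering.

p1 O@[.../OX./.X.]: (0,0)[O../OX./.X.]-1* (0,1)[.O./OX./.X.]-1 (0,2)[..O/OX./.X.]-1 (1,2)[.../OXO/.X.]-1 (2,0)[.../OX./OX.]-1 (2,2)[.../OX./.XO]-1
p2 X@[O../OX./.X.]: (0,1)[OX./OX./.X.]+1* (0,2)[O.X/OX./.X.]+1 (1,2)[O../OXX/.X.]+1 (2,0)[O../OX./XX.]+1 (2,2)[O../OX./.XX]+1
p3 O@[OX./OX./.X.] terminal -1; root [.../OX./.X.] d6

PV length from [.../OX./.X.]: 2 plies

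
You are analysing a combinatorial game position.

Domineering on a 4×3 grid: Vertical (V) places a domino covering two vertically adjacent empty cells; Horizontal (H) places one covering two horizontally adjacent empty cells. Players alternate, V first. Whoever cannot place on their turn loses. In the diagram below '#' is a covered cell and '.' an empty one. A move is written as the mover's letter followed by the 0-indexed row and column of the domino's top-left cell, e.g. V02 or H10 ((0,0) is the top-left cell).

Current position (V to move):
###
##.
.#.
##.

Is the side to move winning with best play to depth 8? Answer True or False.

V winning at [###/##./.#./##.]: True

[###/##./.#./##.] V move#1: V12:+1/###/###/.##/##.*, V22:+1/###/##./.##/###
[###/###/.##/##.] end (terminal -1, H#2); searched ###/##./.#./##. to 8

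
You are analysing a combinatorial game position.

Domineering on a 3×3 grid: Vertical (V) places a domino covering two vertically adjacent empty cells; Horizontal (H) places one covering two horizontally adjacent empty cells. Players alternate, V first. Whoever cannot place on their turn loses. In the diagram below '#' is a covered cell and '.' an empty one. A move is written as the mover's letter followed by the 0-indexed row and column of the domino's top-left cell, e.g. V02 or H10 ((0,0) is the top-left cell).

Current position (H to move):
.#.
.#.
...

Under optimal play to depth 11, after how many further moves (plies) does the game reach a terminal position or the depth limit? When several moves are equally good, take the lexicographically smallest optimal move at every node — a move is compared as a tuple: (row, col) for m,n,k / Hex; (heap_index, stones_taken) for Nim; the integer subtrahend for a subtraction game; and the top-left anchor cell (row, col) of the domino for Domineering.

p1 H@[.#./.#./...]: H20[.#./.#./##.]-1* H21[.#./.#./.##]-1
p2 V@[.#./.#./##.]: V00[##./##./##.]+1* V02[.##/.##/##.]+1 V12[.#./.##/###]+1
p3 H@[##./##./##.] terminal -1; root [.#./.#./...] d11

PV length from [.#./.#./...]: 2 plies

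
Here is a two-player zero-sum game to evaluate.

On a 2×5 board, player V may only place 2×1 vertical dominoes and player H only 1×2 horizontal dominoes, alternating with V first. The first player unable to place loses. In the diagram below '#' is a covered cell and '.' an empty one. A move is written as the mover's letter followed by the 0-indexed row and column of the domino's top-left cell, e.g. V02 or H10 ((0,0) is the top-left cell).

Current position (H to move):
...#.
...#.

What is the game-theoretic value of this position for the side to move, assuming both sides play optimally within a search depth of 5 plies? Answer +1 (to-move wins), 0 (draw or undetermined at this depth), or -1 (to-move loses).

ply 1, H at ...#./...#. | H00=-1→##.#./...#.*; H01=-1→.###./...#.; H10=-1→...#./##.#.; H11=-1→...#./.###.
ply 2, V at ##.#./...#. | V02=+1→####./..##.*; V04=-1→##.##/...##
ply 3, H at ####./..##. | H10=-1→####./####.*
ply 4, V at ####./####. | V04=+1→#####/#####*
ply 5: #####/##### is terminal -1 (H); from ...#./...#. depth 5

value(...#./...#., H) = -1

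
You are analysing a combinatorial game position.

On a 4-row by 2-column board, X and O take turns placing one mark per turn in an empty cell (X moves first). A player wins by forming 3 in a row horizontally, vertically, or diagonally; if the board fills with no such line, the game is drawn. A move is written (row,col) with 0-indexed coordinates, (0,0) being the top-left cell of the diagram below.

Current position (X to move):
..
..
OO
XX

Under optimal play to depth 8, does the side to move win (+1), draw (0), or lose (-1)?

ply 1, X at ../../OO/XX | (0,0)=+0→X./../OO/XX*; (0,1)=+0→.X/../OO/XX; (1,0)=+0→../X./OO/XX; (1,1)=+0→../.X/OO/XX
ply 2, O at X./../OO/XX | (0,1)=+0→XO/../OO/XX*; (1,0)=+0→X./O./OO/XX; (1,1)=+0→X./.O/OO/XX
ply 3, X at XO/../OO/XX | (1,0)=-1→XO/X./OO/XX; (1,1)=+0→XO/.X/OO/XX*
ply 4, O at XO/.X/OO/XX | (1,0)=+0→XO/OX/OO/XX*
ply 5: XO/OX/OO/XX is terminal +0 (X); from ../../OO/XX depth 8

value(../../OO/XX, X) = 0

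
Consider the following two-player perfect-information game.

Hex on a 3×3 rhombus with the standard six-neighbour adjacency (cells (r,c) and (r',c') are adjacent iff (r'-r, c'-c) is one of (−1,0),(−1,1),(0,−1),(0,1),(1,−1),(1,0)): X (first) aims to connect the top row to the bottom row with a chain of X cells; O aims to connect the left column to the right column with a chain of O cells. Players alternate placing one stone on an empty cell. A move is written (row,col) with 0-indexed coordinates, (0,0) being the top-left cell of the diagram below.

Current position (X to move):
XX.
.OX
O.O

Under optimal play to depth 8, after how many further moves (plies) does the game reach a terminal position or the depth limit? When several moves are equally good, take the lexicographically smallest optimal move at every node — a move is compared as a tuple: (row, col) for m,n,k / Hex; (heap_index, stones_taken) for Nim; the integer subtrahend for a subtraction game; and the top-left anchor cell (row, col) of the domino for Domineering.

p1 X@[XX./.OX/O.O]: (0,2)[XXX/.OX/O.O]-1* (1,0)[XX./XOX/O.O]-1 (2,1)[XX./.OX/OXO]-1
p2 O@[XXX/.OX/O.O]: (1,0)[XXX/OOX/O.O]-1 (2,1)[XXX/.OX/OOO]+1*
p3 X@[XXX/.OX/OOO] terminal -1; root [XX./.OX/O.O] d8

PV length from [XX./.OX/O.O]: 2 plies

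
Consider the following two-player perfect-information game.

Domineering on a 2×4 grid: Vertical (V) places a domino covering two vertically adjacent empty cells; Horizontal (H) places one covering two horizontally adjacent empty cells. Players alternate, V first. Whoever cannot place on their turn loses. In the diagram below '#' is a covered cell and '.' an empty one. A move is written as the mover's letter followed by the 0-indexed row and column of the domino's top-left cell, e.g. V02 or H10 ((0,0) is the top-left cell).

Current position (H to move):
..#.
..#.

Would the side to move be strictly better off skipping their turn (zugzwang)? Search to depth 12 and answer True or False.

zugzwang(..#./..#., H) = False

ply 1, H at ..#./..#. | H00=+1→###./..#.*; H10=+1→..#./###.
ply 2, V at ###./..#. | V03=-1→####/..##*
ply 3, H at ####/..## | H10=+1→####/####*
ply 4: ####/#### is terminal -1 (V); from ..#./..#. depth 12
suppose H passes — search the same position with V to move:
pass> ply 1, V at ..#./..#. | V00=+1→#.#./#.#.*; V01=+1→.##./.##.; V03=-1→..##/..##
pass> ply 2: #.#./#.#. is terminal -1 (H); from ..#./..#. depth 12
for H: play +1, pass -1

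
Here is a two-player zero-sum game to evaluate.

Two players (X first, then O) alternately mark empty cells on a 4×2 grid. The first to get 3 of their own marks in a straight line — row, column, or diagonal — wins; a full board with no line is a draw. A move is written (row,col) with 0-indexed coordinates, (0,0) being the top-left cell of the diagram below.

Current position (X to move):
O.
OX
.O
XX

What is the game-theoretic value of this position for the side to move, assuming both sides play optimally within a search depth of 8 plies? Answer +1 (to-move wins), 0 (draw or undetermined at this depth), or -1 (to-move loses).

[O./OX/.O/XX] X move#1: (0,1):-1/OX/OX/.O/XX, (2,0):+0/O./OX/XO/XX*
[O./OX/XO/XX] O move#2: (0,1):+0/OO/OX/XO/XX*
[OO/OX/XO/XX] end (terminal +0, X#3); searched O./OX/.O/XX to 8

value(O./OX/.O/XX, X) = 0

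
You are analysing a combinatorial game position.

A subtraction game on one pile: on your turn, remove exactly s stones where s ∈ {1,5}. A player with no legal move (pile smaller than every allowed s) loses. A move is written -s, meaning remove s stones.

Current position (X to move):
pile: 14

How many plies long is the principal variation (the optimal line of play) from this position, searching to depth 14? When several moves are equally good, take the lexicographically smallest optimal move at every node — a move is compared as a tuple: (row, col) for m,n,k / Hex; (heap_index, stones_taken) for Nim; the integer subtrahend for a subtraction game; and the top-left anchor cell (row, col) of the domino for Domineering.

p1 X@[14]: -1[13]-1* -5[9]-1
p2 O@[13]: -1[12]+1* -5[8]+1
p3 X@[12]: -1[11]-1* -5[7]-1
p4 O@[11]: -1[10]+1* -5[6]+1
p5 X@[10]: -1[9]-1* -5[5]-1
p6 O@[9]: -1[8]+1* -5[4]+1
p7 X@[8]: -1[7]-1* -5[3]-1
p8 O@[7]: -1[6]+1* -5[2]+1
p9 X@[6]: -1[5]-1* -5[1]-1
p10 O@[5]: -1[4]+1* -5[0]+1
p11 X@[4]: -1[3]-1*
p12 O@[3]: -1[2]+1*
p13 X@[2]: -1[1]-1*
p14 O@[1]: -1[0]+1*
p15 X@[0] terminal -1; root [14] d14

PV length from [14]: 14 plies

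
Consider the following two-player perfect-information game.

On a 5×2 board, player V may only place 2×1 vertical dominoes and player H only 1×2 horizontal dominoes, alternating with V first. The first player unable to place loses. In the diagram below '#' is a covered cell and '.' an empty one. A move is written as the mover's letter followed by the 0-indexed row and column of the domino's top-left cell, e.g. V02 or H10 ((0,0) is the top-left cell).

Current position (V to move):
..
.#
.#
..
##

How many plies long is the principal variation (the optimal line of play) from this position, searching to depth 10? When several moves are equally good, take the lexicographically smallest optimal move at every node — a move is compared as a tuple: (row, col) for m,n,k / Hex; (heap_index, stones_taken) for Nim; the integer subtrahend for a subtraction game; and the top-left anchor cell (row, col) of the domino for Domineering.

p1 V@[../.#/.#/../##]: V00[#./##/.#/../##]-1* V10[../##/##/../##]-1 V20[../.#/##/#./##]-1
p2 H@[#./##/.#/../##]: H30[#./##/.#/##/##]+1*
p3 V@[#./##/.#/##/##] terminal -1; root [../.#/.#/../##] d10

PV length from [../.#/.#/../##]: 2 plies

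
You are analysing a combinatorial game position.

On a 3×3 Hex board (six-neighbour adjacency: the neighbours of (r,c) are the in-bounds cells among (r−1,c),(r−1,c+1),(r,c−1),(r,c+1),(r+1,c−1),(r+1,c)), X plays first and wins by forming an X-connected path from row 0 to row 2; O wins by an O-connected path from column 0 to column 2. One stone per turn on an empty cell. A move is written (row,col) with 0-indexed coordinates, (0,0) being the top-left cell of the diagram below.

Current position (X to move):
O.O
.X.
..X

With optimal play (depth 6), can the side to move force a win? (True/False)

[O.O/.X./..X] X move#1: (0,1):+1/OXO/.X./..X*, (1,0):-1/O.O/XX./..X, (1,2):-1/O.O/.XX/..X, (2,0):-1/O.O/.X./X.X, (2,1):-1/O.O/.X./.XX
[OXO/.X./..X] O move#2: (1,0):-1/OXO/OX./..X*, (1,2):-1/OXO/.XO/..X, (2,0):-1/OXO/.X./O.X, (2,1):-1/OXO/.X./.OX
[OXO/OX./..X] X move#3: (1,2):+1/OXO/OXX/..X*, (2,0):+1/OXO/OX./X.X, (2,1):+1/OXO/OX./.XX
[OXO/OXX/..X] end (terminal -1, O#4); searched O.O/.X./..X to 6

X winning at [O.O/.X./..X]: True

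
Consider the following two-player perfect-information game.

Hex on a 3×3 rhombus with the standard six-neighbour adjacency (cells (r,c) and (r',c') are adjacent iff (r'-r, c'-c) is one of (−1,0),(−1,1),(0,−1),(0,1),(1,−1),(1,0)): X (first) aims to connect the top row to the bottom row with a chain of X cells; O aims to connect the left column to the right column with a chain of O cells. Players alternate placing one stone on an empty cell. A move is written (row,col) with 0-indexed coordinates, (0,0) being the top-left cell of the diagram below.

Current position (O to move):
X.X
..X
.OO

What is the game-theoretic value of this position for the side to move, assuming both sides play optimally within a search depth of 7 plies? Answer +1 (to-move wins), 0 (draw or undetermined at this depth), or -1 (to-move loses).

value(X.X/..X/.OO, O) = +1

p1 O@[X.X/..X/.OO]: (0,1)[XOX/..X/.OO]-1 (1,0)[X.X/O.X/.OO]+1* (1,1)[X.X/.OX/.OO]+1 (2,0)[X.X/..X/OOO]+1
p2 X@[X.X/O.X/.OO]: (0,1)[XXX/O.X/.OO]-1* (1,1)[X.X/OXX/.OO]-1 (2,0)[X.X/O.X/XOO]-1
p3 O@[XXX/O.X/.OO]: (1,1)[XXX/OOX/.OO]+1* (2,0)[XXX/O.X/OOO]+1
p4 X@[XXX/OOX/.OO] terminal -1; root [X.X/..X/.OO] d7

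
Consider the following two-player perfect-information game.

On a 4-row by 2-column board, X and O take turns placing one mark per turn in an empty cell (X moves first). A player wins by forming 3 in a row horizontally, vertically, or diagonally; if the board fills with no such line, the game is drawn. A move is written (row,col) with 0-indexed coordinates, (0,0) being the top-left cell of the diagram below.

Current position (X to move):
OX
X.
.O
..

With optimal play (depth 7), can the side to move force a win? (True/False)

[OX/X./.O/..] X move#1: (1,1):+0/OX/XX/.O/..*, (2,0):+0/OX/X./XO/.., (3,0):+0/OX/X./.O/X., (3,1):+0/OX/X./.O/.X
[OX/XX/.O/..] O move#2: (2,0):+0/OX/XX/OO/..*, (3,0):+0/OX/XX/.O/O., (3,1):+0/OX/XX/.O/.O
[OX/XX/OO/..] X move#3: (3,0):+0/OX/XX/OO/X.*, (3,1):+0/OX/XX/OO/.X
[OX/XX/OO/X.] O move#4: (3,1):+0/OX/XX/OO/XO*
[OX/XX/OO/XO] end (terminal +0, X#5); searched OX/X./.O/.. to 7

X winning at [OX/X./.O/..]: False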